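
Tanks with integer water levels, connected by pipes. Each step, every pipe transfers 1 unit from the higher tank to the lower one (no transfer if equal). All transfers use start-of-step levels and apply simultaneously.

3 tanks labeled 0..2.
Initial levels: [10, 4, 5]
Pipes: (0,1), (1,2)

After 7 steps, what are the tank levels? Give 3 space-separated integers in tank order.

Step 1: flows [0->1,2->1] -> levels [9 6 4]
Step 2: flows [0->1,1->2] -> levels [8 6 5]
Step 3: flows [0->1,1->2] -> levels [7 6 6]
Step 4: flows [0->1,1=2] -> levels [6 7 6]
Step 5: flows [1->0,1->2] -> levels [7 5 7]
Step 6: flows [0->1,2->1] -> levels [6 7 6]
  -> period-2 cycle: step 6 state = step 4 state
  -> state at step 7: (7-4) mod 2 = 1, same as step 5 -> [7 5 7]

Answer: 7 5 7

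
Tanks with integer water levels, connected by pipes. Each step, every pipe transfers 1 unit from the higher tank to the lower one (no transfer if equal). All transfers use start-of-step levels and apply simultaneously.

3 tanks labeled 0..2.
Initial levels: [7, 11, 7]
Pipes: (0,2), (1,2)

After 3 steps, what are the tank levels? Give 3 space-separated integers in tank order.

Step 1: flows [0=2,1->2] -> levels [7 10 8]
Step 2: flows [2->0,1->2] -> levels [8 9 8]
Step 3: flows [0=2,1->2] -> levels [8 8 9]

Answer: 8 8 9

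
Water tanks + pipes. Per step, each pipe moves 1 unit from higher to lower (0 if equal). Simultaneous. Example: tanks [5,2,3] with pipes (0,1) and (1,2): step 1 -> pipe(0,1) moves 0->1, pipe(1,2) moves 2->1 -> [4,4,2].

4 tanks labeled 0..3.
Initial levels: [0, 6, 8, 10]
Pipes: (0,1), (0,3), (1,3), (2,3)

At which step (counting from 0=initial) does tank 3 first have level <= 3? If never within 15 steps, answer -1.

Answer: -1

Derivation:
Step 1: flows [1->0,3->0,3->1,3->2] -> levels [2 6 9 7]
Step 2: flows [1->0,3->0,3->1,2->3] -> levels [4 6 8 6]
Step 3: flows [1->0,3->0,1=3,2->3] -> levels [6 5 7 6]
Step 4: flows [0->1,0=3,3->1,2->3] -> levels [5 7 6 6]
Step 5: flows [1->0,3->0,1->3,2=3] -> levels [7 5 6 6]
Step 6: flows [0->1,0->3,3->1,2=3] -> levels [5 7 6 6]
  -> period-2 cycle (repeats step 4); tank 3 never drops to <=3
Tank 3 never reaches <=3 within 15 steps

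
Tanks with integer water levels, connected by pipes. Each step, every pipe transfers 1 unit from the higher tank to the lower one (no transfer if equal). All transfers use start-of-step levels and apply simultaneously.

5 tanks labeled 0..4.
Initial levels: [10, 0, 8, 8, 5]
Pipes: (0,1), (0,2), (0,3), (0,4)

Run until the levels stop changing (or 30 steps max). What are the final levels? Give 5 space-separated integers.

Answer: 4 6 7 7 7

Derivation:
Step 1: flows [0->1,0->2,0->3,0->4] -> levels [6 1 9 9 6]
Step 2: flows [0->1,2->0,3->0,0=4] -> levels [7 2 8 8 6]
Step 3: flows [0->1,2->0,3->0,0->4] -> levels [7 3 7 7 7]
Step 4: flows [0->1,0=2,0=3,0=4] -> levels [6 4 7 7 7]
Step 5: flows [0->1,2->0,3->0,4->0] -> levels [8 5 6 6 6]
Step 6: flows [0->1,0->2,0->3,0->4] -> levels [4 6 7 7 7]
Step 7: flows [1->0,2->0,3->0,4->0] -> levels [8 5 6 6 6]
  -> period-2 cycle: step 7 state = step 5 state; never stabilizes
  -> state at step 30: (30-5) mod 2 = 1, same as step 6 -> [4 6 7 7 7]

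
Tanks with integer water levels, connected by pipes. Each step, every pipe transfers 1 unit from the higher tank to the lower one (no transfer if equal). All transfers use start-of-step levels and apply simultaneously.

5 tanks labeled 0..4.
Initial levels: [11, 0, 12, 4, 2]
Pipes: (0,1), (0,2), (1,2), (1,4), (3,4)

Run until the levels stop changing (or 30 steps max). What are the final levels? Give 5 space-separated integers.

Step 1: flows [0->1,2->0,2->1,4->1,3->4] -> levels [11 3 10 3 2]
Step 2: flows [0->1,0->2,2->1,1->4,3->4] -> levels [9 4 10 2 4]
Step 3: flows [0->1,2->0,2->1,1=4,4->3] -> levels [9 6 8 3 3]
Step 4: flows [0->1,0->2,2->1,1->4,3=4] -> levels [7 7 8 3 4]
Step 5: flows [0=1,2->0,2->1,1->4,4->3] -> levels [8 7 6 4 4]
Step 6: flows [0->1,0->2,1->2,1->4,3=4] -> levels [6 6 8 4 5]
Step 7: flows [0=1,2->0,2->1,1->4,4->3] -> levels [7 6 6 5 5]
Step 8: flows [0->1,0->2,1=2,1->4,3=4] -> levels [5 6 7 5 6]
Step 9: flows [1->0,2->0,2->1,1=4,4->3] -> levels [7 6 5 6 5]
Step 10: flows [0->1,0->2,1->2,1->4,3->4] -> levels [5 5 7 5 7]
Step 11: flows [0=1,2->0,2->1,4->1,4->3] -> levels [6 7 5 6 5]
Step 12: flows [1->0,0->2,1->2,1->4,3->4] -> levels [6 4 7 5 7]
Step 13: flows [0->1,2->0,2->1,4->1,4->3] -> levels [6 7 5 6 5]
  -> period-2 cycle: step 13 state = step 11 state; never stabilizes
  -> state at step 30: (30-11) mod 2 = 1, same as step 12 -> [6 4 7 5 7]

Answer: 6 4 7 5 7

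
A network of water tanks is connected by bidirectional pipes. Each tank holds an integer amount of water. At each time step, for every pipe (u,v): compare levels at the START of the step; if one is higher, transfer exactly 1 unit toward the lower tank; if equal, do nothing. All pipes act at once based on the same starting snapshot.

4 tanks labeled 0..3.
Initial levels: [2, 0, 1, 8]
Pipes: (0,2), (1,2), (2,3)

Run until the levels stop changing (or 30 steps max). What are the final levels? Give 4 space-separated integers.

Step 1: flows [0->2,2->1,3->2] -> levels [1 1 2 7]
Step 2: flows [2->0,2->1,3->2] -> levels [2 2 1 6]
Step 3: flows [0->2,1->2,3->2] -> levels [1 1 4 5]
Step 4: flows [2->0,2->1,3->2] -> levels [2 2 3 4]
Step 5: flows [2->0,2->1,3->2] -> levels [3 3 2 3]
Step 6: flows [0->2,1->2,3->2] -> levels [2 2 5 2]
Step 7: flows [2->0,2->1,2->3] -> levels [3 3 2 3]
  -> period-2 cycle: step 7 state = step 5 state; never stabilizes
  -> state at step 30: (30-5) mod 2 = 1, same as step 6 -> [2 2 5 2]

Answer: 2 2 5 2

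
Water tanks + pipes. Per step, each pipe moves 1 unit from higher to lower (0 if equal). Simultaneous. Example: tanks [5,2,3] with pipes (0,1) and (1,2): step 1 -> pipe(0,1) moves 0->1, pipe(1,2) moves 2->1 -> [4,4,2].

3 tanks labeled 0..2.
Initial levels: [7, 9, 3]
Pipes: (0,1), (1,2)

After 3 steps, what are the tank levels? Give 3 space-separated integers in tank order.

Step 1: flows [1->0,1->2] -> levels [8 7 4]
Step 2: flows [0->1,1->2] -> levels [7 7 5]
Step 3: flows [0=1,1->2] -> levels [7 6 6]

Answer: 7 6 6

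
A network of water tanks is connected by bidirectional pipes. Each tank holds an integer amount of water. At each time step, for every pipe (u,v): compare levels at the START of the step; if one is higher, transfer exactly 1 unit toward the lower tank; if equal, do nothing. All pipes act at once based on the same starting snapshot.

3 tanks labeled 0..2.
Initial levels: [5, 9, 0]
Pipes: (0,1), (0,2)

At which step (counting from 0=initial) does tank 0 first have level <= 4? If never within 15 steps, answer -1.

Answer: 5

Derivation:
Step 1: flows [1->0,0->2] -> levels [5 8 1]
Step 2: flows [1->0,0->2] -> levels [5 7 2]
Step 3: flows [1->0,0->2] -> levels [5 6 3]
Step 4: flows [1->0,0->2] -> levels [5 5 4]
Step 5: flows [0=1,0->2] -> levels [4 5 5]
Tank 0 first reaches <=4 at step 5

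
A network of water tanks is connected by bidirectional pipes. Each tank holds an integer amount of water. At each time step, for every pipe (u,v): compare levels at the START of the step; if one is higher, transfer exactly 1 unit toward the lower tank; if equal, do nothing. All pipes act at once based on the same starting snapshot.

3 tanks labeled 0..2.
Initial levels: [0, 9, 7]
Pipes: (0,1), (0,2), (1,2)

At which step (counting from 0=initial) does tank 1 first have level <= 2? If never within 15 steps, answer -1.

Answer: -1

Derivation:
Step 1: flows [1->0,2->0,1->2] -> levels [2 7 7]
Step 2: flows [1->0,2->0,1=2] -> levels [4 6 6]
Step 3: flows [1->0,2->0,1=2] -> levels [6 5 5]
Step 4: flows [0->1,0->2,1=2] -> levels [4 6 6]
  -> period-2 cycle (repeats step 2); tank 1 never drops to <=2
Tank 1 never reaches <=2 within 15 steps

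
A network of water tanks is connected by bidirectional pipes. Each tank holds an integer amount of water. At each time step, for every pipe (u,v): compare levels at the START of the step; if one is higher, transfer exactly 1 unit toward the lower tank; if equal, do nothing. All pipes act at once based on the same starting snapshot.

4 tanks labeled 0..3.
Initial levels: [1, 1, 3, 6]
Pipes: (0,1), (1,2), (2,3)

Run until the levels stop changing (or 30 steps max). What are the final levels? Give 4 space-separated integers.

Step 1: flows [0=1,2->1,3->2] -> levels [1 2 3 5]
Step 2: flows [1->0,2->1,3->2] -> levels [2 2 3 4]
Step 3: flows [0=1,2->1,3->2] -> levels [2 3 3 3]
Step 4: flows [1->0,1=2,2=3] -> levels [3 2 3 3]
Step 5: flows [0->1,2->1,2=3] -> levels [2 4 2 3]
Step 6: flows [1->0,1->2,3->2] -> levels [3 2 4 2]
Step 7: flows [0->1,2->1,2->3] -> levels [2 4 2 3]
  -> period-2 cycle: step 7 state = step 5 state; never stabilizes
  -> state at step 30: (30-5) mod 2 = 1, same as step 6 -> [3 2 4 2]

Answer: 3 2 4 2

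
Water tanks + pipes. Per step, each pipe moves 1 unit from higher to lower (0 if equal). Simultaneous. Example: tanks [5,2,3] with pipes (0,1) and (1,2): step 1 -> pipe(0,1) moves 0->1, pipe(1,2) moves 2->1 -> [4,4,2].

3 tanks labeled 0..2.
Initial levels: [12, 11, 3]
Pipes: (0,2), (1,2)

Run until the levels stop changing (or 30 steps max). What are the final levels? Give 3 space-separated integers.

Step 1: flows [0->2,1->2] -> levels [11 10 5]
Step 2: flows [0->2,1->2] -> levels [10 9 7]
Step 3: flows [0->2,1->2] -> levels [9 8 9]
Step 4: flows [0=2,2->1] -> levels [9 9 8]
Step 5: flows [0->2,1->2] -> levels [8 8 10]
Step 6: flows [2->0,2->1] -> levels [9 9 8]
  -> period-2 cycle: step 6 state = step 4 state; never stabilizes
  -> state at step 30: (30-4) mod 2 = 0, same as step 4 -> [9 9 8]

Answer: 9 9 8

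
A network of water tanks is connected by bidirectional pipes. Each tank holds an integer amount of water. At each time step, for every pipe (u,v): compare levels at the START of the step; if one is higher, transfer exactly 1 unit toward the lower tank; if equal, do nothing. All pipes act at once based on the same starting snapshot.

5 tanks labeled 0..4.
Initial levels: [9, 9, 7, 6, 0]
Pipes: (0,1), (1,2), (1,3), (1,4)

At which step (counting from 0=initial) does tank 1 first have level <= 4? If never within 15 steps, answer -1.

Step 1: flows [0=1,1->2,1->3,1->4] -> levels [9 6 8 7 1]
Step 2: flows [0->1,2->1,3->1,1->4] -> levels [8 8 7 6 2]
Step 3: flows [0=1,1->2,1->3,1->4] -> levels [8 5 8 7 3]
Step 4: flows [0->1,2->1,3->1,1->4] -> levels [7 7 7 6 4]
Step 5: flows [0=1,1=2,1->3,1->4] -> levels [7 5 7 7 5]
Step 6: flows [0->1,2->1,3->1,1=4] -> levels [6 8 6 6 5]
Step 7: flows [1->0,1->2,1->3,1->4] -> levels [7 4 7 7 6]
Tank 1 first reaches <=4 at step 7

Answer: 7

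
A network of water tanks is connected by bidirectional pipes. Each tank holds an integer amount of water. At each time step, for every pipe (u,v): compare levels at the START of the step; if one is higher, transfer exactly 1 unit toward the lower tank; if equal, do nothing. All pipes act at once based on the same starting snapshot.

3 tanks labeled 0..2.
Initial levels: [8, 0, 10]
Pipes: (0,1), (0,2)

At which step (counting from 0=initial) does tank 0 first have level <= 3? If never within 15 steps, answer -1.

Step 1: flows [0->1,2->0] -> levels [8 1 9]
Step 2: flows [0->1,2->0] -> levels [8 2 8]
Step 3: flows [0->1,0=2] -> levels [7 3 8]
Step 4: flows [0->1,2->0] -> levels [7 4 7]
Step 5: flows [0->1,0=2] -> levels [6 5 7]
Step 6: flows [0->1,2->0] -> levels [6 6 6]
Step 7: flows [0=1,0=2] -> levels [6 6 6]
  -> stable; tank 0 stays at 6 > 3
Tank 0 never reaches <=3 within 15 steps

Answer: -1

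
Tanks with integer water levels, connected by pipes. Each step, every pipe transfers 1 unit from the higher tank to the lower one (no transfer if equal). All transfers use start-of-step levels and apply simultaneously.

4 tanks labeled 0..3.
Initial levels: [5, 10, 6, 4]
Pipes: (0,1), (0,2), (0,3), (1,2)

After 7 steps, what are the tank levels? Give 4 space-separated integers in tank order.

Answer: 8 6 5 6

Derivation:
Step 1: flows [1->0,2->0,0->3,1->2] -> levels [6 8 6 5]
Step 2: flows [1->0,0=2,0->3,1->2] -> levels [6 6 7 6]
Step 3: flows [0=1,2->0,0=3,2->1] -> levels [7 7 5 6]
Step 4: flows [0=1,0->2,0->3,1->2] -> levels [5 6 7 7]
Step 5: flows [1->0,2->0,3->0,2->1] -> levels [8 6 5 6]
Step 6: flows [0->1,0->2,0->3,1->2] -> levels [5 6 7 7]
  -> period-2 cycle: step 6 state = step 4 state
  -> state at step 7: (7-4) mod 2 = 1, same as step 5 -> [8 6 5 6]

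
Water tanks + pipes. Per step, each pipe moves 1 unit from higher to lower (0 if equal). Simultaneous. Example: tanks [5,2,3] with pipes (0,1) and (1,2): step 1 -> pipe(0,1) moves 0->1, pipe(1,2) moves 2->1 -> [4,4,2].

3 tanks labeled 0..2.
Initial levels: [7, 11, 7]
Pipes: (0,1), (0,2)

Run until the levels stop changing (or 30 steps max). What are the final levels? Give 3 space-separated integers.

Step 1: flows [1->0,0=2] -> levels [8 10 7]
Step 2: flows [1->0,0->2] -> levels [8 9 8]
Step 3: flows [1->0,0=2] -> levels [9 8 8]
Step 4: flows [0->1,0->2] -> levels [7 9 9]
Step 5: flows [1->0,2->0] -> levels [9 8 8]
  -> period-2 cycle: step 5 state = step 3 state; never stabilizes
  -> state at step 30: (30-3) mod 2 = 1, same as step 4 -> [7 9 9]

Answer: 7 9 9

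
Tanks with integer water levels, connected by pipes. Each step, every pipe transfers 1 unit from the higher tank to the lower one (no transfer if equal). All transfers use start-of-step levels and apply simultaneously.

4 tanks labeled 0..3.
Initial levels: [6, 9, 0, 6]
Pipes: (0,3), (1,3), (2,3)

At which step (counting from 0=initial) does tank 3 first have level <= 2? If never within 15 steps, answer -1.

Step 1: flows [0=3,1->3,3->2] -> levels [6 8 1 6]
Step 2: flows [0=3,1->3,3->2] -> levels [6 7 2 6]
Step 3: flows [0=3,1->3,3->2] -> levels [6 6 3 6]
Step 4: flows [0=3,1=3,3->2] -> levels [6 6 4 5]
Step 5: flows [0->3,1->3,3->2] -> levels [5 5 5 6]
Step 6: flows [3->0,3->1,3->2] -> levels [6 6 6 3]
Step 7: flows [0->3,1->3,2->3] -> levels [5 5 5 6]
  -> period-2 cycle (repeats step 5); tank 3 never drops to <=2
Tank 3 never reaches <=2 within 15 steps

Answer: -1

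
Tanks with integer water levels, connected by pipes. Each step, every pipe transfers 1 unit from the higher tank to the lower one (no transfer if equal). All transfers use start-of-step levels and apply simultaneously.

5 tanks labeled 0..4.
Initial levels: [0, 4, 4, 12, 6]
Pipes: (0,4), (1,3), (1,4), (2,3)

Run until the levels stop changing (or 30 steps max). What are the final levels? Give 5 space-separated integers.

Step 1: flows [4->0,3->1,4->1,3->2] -> levels [1 6 5 10 4]
Step 2: flows [4->0,3->1,1->4,3->2] -> levels [2 6 6 8 4]
Step 3: flows [4->0,3->1,1->4,3->2] -> levels [3 6 7 6 4]
Step 4: flows [4->0,1=3,1->4,2->3] -> levels [4 5 6 7 4]
Step 5: flows [0=4,3->1,1->4,3->2] -> levels [4 5 7 5 5]
Step 6: flows [4->0,1=3,1=4,2->3] -> levels [5 5 6 6 4]
Step 7: flows [0->4,3->1,1->4,2=3] -> levels [4 5 6 5 6]
Step 8: flows [4->0,1=3,4->1,2->3] -> levels [5 6 5 6 4]
Step 9: flows [0->4,1=3,1->4,3->2] -> levels [4 5 6 5 6]
  -> period-2 cycle: step 9 state = step 7 state; never stabilizes
  -> state at step 30: (30-7) mod 2 = 1, same as step 8 -> [5 6 5 6 4]

Answer: 5 6 5 6 4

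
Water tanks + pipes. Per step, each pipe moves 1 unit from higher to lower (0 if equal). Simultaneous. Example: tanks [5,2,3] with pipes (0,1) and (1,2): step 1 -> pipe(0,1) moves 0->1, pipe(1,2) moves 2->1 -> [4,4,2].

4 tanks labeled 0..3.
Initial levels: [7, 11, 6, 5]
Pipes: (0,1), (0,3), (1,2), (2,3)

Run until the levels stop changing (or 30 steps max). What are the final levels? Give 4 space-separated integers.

Step 1: flows [1->0,0->3,1->2,2->3] -> levels [7 9 6 7]
Step 2: flows [1->0,0=3,1->2,3->2] -> levels [8 7 8 6]
Step 3: flows [0->1,0->3,2->1,2->3] -> levels [6 9 6 8]
Step 4: flows [1->0,3->0,1->2,3->2] -> levels [8 7 8 6]
  -> period-2 cycle: step 4 state = step 2 state; never stabilizes
  -> state at step 30: (30-2) mod 2 = 0, same as step 2 -> [8 7 8 6]

Answer: 8 7 8 6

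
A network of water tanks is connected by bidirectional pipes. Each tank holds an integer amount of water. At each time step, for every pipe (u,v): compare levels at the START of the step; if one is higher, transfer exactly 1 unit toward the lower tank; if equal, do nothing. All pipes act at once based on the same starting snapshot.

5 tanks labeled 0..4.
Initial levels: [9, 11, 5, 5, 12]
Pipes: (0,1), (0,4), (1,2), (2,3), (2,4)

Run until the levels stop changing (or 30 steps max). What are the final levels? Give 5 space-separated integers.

Step 1: flows [1->0,4->0,1->2,2=3,4->2] -> levels [11 9 7 5 10]
Step 2: flows [0->1,0->4,1->2,2->3,4->2] -> levels [9 9 8 6 10]
Step 3: flows [0=1,4->0,1->2,2->3,4->2] -> levels [10 8 9 7 8]
Step 4: flows [0->1,0->4,2->1,2->3,2->4] -> levels [8 10 6 8 10]
Step 5: flows [1->0,4->0,1->2,3->2,4->2] -> levels [10 8 9 7 8]
  -> period-2 cycle: step 5 state = step 3 state; never stabilizes
  -> state at step 30: (30-3) mod 2 = 1, same as step 4 -> [8 10 6 8 10]

Answer: 8 10 6 8 10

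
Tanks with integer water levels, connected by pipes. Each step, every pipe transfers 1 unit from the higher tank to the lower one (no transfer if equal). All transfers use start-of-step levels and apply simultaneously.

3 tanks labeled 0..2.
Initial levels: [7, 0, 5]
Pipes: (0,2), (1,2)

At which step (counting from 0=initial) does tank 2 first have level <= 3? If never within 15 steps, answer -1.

Step 1: flows [0->2,2->1] -> levels [6 1 5]
Step 2: flows [0->2,2->1] -> levels [5 2 5]
Step 3: flows [0=2,2->1] -> levels [5 3 4]
Step 4: flows [0->2,2->1] -> levels [4 4 4]
Step 5: flows [0=2,1=2] -> levels [4 4 4]
  -> stable; tank 2 stays at 4 > 3
Tank 2 never reaches <=3 within 15 steps

Answer: -1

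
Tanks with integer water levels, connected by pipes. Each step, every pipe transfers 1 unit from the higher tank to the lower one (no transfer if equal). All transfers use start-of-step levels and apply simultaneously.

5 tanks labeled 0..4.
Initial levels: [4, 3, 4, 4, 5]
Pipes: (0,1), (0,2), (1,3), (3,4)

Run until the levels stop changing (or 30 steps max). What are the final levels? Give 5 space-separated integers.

Answer: 5 3 3 5 4

Derivation:
Step 1: flows [0->1,0=2,3->1,4->3] -> levels [3 5 4 4 4]
Step 2: flows [1->0,2->0,1->3,3=4] -> levels [5 3 3 5 4]
Step 3: flows [0->1,0->2,3->1,3->4] -> levels [3 5 4 3 5]
Step 4: flows [1->0,2->0,1->3,4->3] -> levels [5 3 3 5 4]
  -> period-2 cycle: step 4 state = step 2 state; never stabilizes
  -> state at step 30: (30-2) mod 2 = 0, same as step 2 -> [5 3 3 5 4]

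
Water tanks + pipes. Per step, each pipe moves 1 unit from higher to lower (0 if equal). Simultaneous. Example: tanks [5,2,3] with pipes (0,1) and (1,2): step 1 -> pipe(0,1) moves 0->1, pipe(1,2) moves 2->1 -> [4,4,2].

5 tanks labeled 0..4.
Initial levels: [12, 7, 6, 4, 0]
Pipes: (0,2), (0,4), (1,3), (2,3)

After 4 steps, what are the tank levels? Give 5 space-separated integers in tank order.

Answer: 6 7 6 6 4

Derivation:
Step 1: flows [0->2,0->4,1->3,2->3] -> levels [10 6 6 6 1]
Step 2: flows [0->2,0->4,1=3,2=3] -> levels [8 6 7 6 2]
Step 3: flows [0->2,0->4,1=3,2->3] -> levels [6 6 7 7 3]
Step 4: flows [2->0,0->4,3->1,2=3] -> levels [6 7 6 6 4]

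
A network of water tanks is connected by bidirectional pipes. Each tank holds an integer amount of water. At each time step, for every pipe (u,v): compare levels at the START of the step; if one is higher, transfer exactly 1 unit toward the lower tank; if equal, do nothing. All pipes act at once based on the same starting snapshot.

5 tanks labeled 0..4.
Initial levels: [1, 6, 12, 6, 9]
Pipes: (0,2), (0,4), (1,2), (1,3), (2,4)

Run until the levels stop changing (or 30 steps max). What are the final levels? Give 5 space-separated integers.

Answer: 7 8 5 6 8

Derivation:
Step 1: flows [2->0,4->0,2->1,1=3,2->4] -> levels [3 7 9 6 9]
Step 2: flows [2->0,4->0,2->1,1->3,2=4] -> levels [5 7 7 7 8]
Step 3: flows [2->0,4->0,1=2,1=3,4->2] -> levels [7 7 7 7 6]
Step 4: flows [0=2,0->4,1=2,1=3,2->4] -> levels [6 7 6 7 8]
Step 5: flows [0=2,4->0,1->2,1=3,4->2] -> levels [7 6 8 7 6]
Step 6: flows [2->0,0->4,2->1,3->1,2->4] -> levels [7 8 5 6 8]
Step 7: flows [0->2,4->0,1->2,1->3,4->2] -> levels [7 6 8 7 6]
  -> period-2 cycle: step 7 state = step 5 state; never stabilizes
  -> state at step 30: (30-5) mod 2 = 1, same as step 6 -> [7 8 5 6 8]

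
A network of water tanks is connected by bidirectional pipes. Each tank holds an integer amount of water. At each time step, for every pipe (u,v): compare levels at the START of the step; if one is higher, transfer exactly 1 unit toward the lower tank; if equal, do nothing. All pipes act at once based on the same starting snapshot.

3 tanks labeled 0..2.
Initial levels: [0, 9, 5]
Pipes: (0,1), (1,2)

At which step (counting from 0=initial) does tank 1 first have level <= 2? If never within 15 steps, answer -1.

Step 1: flows [1->0,1->2] -> levels [1 7 6]
Step 2: flows [1->0,1->2] -> levels [2 5 7]
Step 3: flows [1->0,2->1] -> levels [3 5 6]
Step 4: flows [1->0,2->1] -> levels [4 5 5]
Step 5: flows [1->0,1=2] -> levels [5 4 5]
Step 6: flows [0->1,2->1] -> levels [4 6 4]
Step 7: flows [1->0,1->2] -> levels [5 4 5]
  -> period-2 cycle (repeats step 5); tank 1 never drops to <=2
Tank 1 never reaches <=2 within 15 steps

Answer: -1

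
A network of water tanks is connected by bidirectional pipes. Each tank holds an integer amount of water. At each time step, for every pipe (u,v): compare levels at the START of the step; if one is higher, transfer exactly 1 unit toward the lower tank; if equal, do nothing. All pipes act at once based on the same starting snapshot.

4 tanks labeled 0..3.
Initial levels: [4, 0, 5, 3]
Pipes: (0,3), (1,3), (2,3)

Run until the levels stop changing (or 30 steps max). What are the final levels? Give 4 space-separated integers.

Step 1: flows [0->3,3->1,2->3] -> levels [3 1 4 4]
Step 2: flows [3->0,3->1,2=3] -> levels [4 2 4 2]
Step 3: flows [0->3,1=3,2->3] -> levels [3 2 3 4]
Step 4: flows [3->0,3->1,3->2] -> levels [4 3 4 1]
Step 5: flows [0->3,1->3,2->3] -> levels [3 2 3 4]
  -> period-2 cycle: step 5 state = step 3 state; never stabilizes
  -> state at step 30: (30-3) mod 2 = 1, same as step 4 -> [4 3 4 1]

Answer: 4 3 4 1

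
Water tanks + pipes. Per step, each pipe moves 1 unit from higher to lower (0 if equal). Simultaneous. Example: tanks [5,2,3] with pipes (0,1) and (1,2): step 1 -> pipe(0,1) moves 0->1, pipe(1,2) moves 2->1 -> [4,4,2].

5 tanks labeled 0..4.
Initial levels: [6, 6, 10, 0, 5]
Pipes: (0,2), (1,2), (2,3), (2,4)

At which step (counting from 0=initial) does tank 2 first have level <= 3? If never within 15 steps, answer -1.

Step 1: flows [2->0,2->1,2->3,2->4] -> levels [7 7 6 1 6]
Step 2: flows [0->2,1->2,2->3,2=4] -> levels [6 6 7 2 6]
Step 3: flows [2->0,2->1,2->3,2->4] -> levels [7 7 3 3 7]
Tank 2 first reaches <=3 at step 3

Answer: 3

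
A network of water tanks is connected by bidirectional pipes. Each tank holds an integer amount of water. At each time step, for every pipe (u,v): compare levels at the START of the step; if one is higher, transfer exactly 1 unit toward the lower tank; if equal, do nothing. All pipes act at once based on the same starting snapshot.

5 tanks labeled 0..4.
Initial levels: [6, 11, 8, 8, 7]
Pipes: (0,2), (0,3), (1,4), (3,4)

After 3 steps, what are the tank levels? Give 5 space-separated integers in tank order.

Answer: 8 9 7 8 8

Derivation:
Step 1: flows [2->0,3->0,1->4,3->4] -> levels [8 10 7 6 9]
Step 2: flows [0->2,0->3,1->4,4->3] -> levels [6 9 8 8 9]
Step 3: flows [2->0,3->0,1=4,4->3] -> levels [8 9 7 8 8]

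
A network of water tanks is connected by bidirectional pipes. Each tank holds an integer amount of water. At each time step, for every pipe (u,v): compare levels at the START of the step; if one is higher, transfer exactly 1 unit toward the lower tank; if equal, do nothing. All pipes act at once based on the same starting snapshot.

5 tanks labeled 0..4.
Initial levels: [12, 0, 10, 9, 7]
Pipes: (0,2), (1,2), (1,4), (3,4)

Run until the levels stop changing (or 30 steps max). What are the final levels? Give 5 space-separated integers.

Step 1: flows [0->2,2->1,4->1,3->4] -> levels [11 2 10 8 7]
Step 2: flows [0->2,2->1,4->1,3->4] -> levels [10 4 10 7 7]
Step 3: flows [0=2,2->1,4->1,3=4] -> levels [10 6 9 7 6]
Step 4: flows [0->2,2->1,1=4,3->4] -> levels [9 7 9 6 7]
Step 5: flows [0=2,2->1,1=4,4->3] -> levels [9 8 8 7 6]
Step 6: flows [0->2,1=2,1->4,3->4] -> levels [8 7 9 6 8]
Step 7: flows [2->0,2->1,4->1,4->3] -> levels [9 9 7 7 6]
Step 8: flows [0->2,1->2,1->4,3->4] -> levels [8 7 9 6 8]
  -> period-2 cycle: step 8 state = step 6 state; never stabilizes
  -> state at step 30: (30-6) mod 2 = 0, same as step 6 -> [8 7 9 6 8]

Answer: 8 7 9 6 8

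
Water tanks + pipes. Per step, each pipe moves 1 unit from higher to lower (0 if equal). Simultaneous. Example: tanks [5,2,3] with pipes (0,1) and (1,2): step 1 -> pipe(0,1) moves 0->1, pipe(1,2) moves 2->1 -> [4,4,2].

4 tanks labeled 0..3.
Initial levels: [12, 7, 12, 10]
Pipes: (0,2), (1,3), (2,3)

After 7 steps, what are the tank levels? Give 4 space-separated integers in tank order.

Answer: 11 10 9 11

Derivation:
Step 1: flows [0=2,3->1,2->3] -> levels [12 8 11 10]
Step 2: flows [0->2,3->1,2->3] -> levels [11 9 11 10]
Step 3: flows [0=2,3->1,2->3] -> levels [11 10 10 10]
Step 4: flows [0->2,1=3,2=3] -> levels [10 10 11 10]
Step 5: flows [2->0,1=3,2->3] -> levels [11 10 9 11]
Step 6: flows [0->2,3->1,3->2] -> levels [10 11 11 9]
Step 7: flows [2->0,1->3,2->3] -> levels [11 10 9 11]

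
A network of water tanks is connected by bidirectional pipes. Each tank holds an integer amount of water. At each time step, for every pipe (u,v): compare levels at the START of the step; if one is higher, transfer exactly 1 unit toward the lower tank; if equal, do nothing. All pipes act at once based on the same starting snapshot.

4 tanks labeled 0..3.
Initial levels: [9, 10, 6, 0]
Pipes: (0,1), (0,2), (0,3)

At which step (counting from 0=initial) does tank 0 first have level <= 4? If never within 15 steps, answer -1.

Answer: 7

Derivation:
Step 1: flows [1->0,0->2,0->3] -> levels [8 9 7 1]
Step 2: flows [1->0,0->2,0->3] -> levels [7 8 8 2]
Step 3: flows [1->0,2->0,0->3] -> levels [8 7 7 3]
Step 4: flows [0->1,0->2,0->3] -> levels [5 8 8 4]
Step 5: flows [1->0,2->0,0->3] -> levels [6 7 7 5]
Step 6: flows [1->0,2->0,0->3] -> levels [7 6 6 6]
Step 7: flows [0->1,0->2,0->3] -> levels [4 7 7 7]
Tank 0 first reaches <=4 at step 7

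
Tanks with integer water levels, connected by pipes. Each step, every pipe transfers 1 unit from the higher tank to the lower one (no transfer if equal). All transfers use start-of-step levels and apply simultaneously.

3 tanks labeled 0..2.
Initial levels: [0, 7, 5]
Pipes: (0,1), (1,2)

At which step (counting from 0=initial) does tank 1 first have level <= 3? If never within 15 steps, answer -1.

Step 1: flows [1->0,1->2] -> levels [1 5 6]
Step 2: flows [1->0,2->1] -> levels [2 5 5]
Step 3: flows [1->0,1=2] -> levels [3 4 5]
Step 4: flows [1->0,2->1] -> levels [4 4 4]
Step 5: flows [0=1,1=2] -> levels [4 4 4]
  -> stable; tank 1 stays at 4 > 3
Tank 1 never reaches <=3 within 15 steps

Answer: -1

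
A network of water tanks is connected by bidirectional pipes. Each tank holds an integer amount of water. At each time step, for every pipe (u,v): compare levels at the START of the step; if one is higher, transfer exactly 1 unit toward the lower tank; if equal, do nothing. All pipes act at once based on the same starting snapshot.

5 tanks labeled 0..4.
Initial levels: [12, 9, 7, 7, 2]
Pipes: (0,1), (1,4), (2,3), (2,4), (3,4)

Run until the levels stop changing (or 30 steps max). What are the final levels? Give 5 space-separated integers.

Answer: 8 9 7 7 6

Derivation:
Step 1: flows [0->1,1->4,2=3,2->4,3->4] -> levels [11 9 6 6 5]
Step 2: flows [0->1,1->4,2=3,2->4,3->4] -> levels [10 9 5 5 8]
Step 3: flows [0->1,1->4,2=3,4->2,4->3] -> levels [9 9 6 6 7]
Step 4: flows [0=1,1->4,2=3,4->2,4->3] -> levels [9 8 7 7 6]
Step 5: flows [0->1,1->4,2=3,2->4,3->4] -> levels [8 8 6 6 9]
Step 6: flows [0=1,4->1,2=3,4->2,4->3] -> levels [8 9 7 7 6]
Step 7: flows [1->0,1->4,2=3,2->4,3->4] -> levels [9 7 6 6 9]
Step 8: flows [0->1,4->1,2=3,4->2,4->3] -> levels [8 9 7 7 6]
  -> period-2 cycle: step 8 state = step 6 state; never stabilizes
  -> state at step 30: (30-6) mod 2 = 0, same as step 6 -> [8 9 7 7 6]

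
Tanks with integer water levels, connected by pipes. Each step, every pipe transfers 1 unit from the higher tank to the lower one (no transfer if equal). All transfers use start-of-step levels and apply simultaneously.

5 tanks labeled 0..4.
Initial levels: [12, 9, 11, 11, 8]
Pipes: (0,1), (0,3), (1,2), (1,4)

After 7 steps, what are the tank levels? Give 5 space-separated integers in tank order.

Answer: 10 12 9 11 9

Derivation:
Step 1: flows [0->1,0->3,2->1,1->4] -> levels [10 10 10 12 9]
Step 2: flows [0=1,3->0,1=2,1->4] -> levels [11 9 10 11 10]
Step 3: flows [0->1,0=3,2->1,4->1] -> levels [10 12 9 11 9]
Step 4: flows [1->0,3->0,1->2,1->4] -> levels [12 9 10 10 10]
Step 5: flows [0->1,0->3,2->1,4->1] -> levels [10 12 9 11 9]
  -> period-2 cycle: step 5 state = step 3 state
  -> state at step 7: (7-3) mod 2 = 0, same as step 3 -> [10 12 9 11 9]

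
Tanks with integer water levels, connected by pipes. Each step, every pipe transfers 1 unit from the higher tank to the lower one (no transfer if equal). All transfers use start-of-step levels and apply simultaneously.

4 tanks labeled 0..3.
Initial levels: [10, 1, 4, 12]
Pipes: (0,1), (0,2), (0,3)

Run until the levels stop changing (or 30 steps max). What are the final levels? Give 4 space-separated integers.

Step 1: flows [0->1,0->2,3->0] -> levels [9 2 5 11]
Step 2: flows [0->1,0->2,3->0] -> levels [8 3 6 10]
Step 3: flows [0->1,0->2,3->0] -> levels [7 4 7 9]
Step 4: flows [0->1,0=2,3->0] -> levels [7 5 7 8]
Step 5: flows [0->1,0=2,3->0] -> levels [7 6 7 7]
Step 6: flows [0->1,0=2,0=3] -> levels [6 7 7 7]
Step 7: flows [1->0,2->0,3->0] -> levels [9 6 6 6]
Step 8: flows [0->1,0->2,0->3] -> levels [6 7 7 7]
  -> period-2 cycle: step 8 state = step 6 state; never stabilizes
  -> state at step 30: (30-6) mod 2 = 0, same as step 6 -> [6 7 7 7]

Answer: 6 7 7 7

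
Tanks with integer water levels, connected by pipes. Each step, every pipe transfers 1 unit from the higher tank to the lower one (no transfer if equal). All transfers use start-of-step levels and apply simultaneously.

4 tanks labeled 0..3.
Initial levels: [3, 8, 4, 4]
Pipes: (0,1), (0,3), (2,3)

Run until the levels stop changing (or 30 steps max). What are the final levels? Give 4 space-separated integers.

Step 1: flows [1->0,3->0,2=3] -> levels [5 7 4 3]
Step 2: flows [1->0,0->3,2->3] -> levels [5 6 3 5]
Step 3: flows [1->0,0=3,3->2] -> levels [6 5 4 4]
Step 4: flows [0->1,0->3,2=3] -> levels [4 6 4 5]
Step 5: flows [1->0,3->0,3->2] -> levels [6 5 5 3]
Step 6: flows [0->1,0->3,2->3] -> levels [4 6 4 5]
  -> period-2 cycle: step 6 state = step 4 state; never stabilizes
  -> state at step 30: (30-4) mod 2 = 0, same as step 4 -> [4 6 4 5]

Answer: 4 6 4 5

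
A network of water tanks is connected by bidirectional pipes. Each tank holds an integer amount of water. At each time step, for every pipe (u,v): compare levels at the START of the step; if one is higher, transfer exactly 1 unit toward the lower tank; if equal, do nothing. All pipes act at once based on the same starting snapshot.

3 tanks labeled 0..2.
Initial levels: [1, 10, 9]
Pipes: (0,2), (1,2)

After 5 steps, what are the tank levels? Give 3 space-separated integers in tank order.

Step 1: flows [2->0,1->2] -> levels [2 9 9]
Step 2: flows [2->0,1=2] -> levels [3 9 8]
Step 3: flows [2->0,1->2] -> levels [4 8 8]
Step 4: flows [2->0,1=2] -> levels [5 8 7]
Step 5: flows [2->0,1->2] -> levels [6 7 7]

Answer: 6 7 7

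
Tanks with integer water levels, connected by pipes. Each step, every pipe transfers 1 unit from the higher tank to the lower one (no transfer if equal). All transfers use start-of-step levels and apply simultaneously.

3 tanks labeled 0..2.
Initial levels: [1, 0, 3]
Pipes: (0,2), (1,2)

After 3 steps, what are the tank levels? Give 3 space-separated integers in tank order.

Answer: 2 2 0

Derivation:
Step 1: flows [2->0,2->1] -> levels [2 1 1]
Step 2: flows [0->2,1=2] -> levels [1 1 2]
Step 3: flows [2->0,2->1] -> levels [2 2 0]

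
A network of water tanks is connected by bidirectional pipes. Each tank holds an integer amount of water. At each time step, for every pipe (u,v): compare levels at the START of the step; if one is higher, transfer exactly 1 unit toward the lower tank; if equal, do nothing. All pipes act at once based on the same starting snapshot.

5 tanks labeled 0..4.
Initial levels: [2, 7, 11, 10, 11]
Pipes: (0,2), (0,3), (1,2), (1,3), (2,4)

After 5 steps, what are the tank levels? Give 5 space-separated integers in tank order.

Step 1: flows [2->0,3->0,2->1,3->1,2=4] -> levels [4 9 9 8 11]
Step 2: flows [2->0,3->0,1=2,1->3,4->2] -> levels [6 8 9 8 10]
Step 3: flows [2->0,3->0,2->1,1=3,4->2] -> levels [8 9 8 7 9]
Step 4: flows [0=2,0->3,1->2,1->3,4->2] -> levels [7 7 10 9 8]
Step 5: flows [2->0,3->0,2->1,3->1,2->4] -> levels [9 9 7 7 9]

Answer: 9 9 7 7 9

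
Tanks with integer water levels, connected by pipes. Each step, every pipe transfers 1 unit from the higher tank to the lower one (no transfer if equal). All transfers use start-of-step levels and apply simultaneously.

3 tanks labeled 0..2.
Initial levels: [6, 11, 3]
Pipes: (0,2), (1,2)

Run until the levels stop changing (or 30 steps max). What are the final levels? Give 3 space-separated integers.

Step 1: flows [0->2,1->2] -> levels [5 10 5]
Step 2: flows [0=2,1->2] -> levels [5 9 6]
Step 3: flows [2->0,1->2] -> levels [6 8 6]
Step 4: flows [0=2,1->2] -> levels [6 7 7]
Step 5: flows [2->0,1=2] -> levels [7 7 6]
Step 6: flows [0->2,1->2] -> levels [6 6 8]
Step 7: flows [2->0,2->1] -> levels [7 7 6]
  -> period-2 cycle: step 7 state = step 5 state; never stabilizes
  -> state at step 30: (30-5) mod 2 = 1, same as step 6 -> [6 6 8]

Answer: 6 6 8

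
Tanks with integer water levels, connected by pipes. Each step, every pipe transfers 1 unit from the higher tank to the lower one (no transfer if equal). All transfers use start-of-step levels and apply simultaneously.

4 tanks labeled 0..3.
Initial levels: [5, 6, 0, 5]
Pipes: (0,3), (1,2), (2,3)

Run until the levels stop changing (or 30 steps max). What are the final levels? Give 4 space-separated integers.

Answer: 4 4 4 4

Derivation:
Step 1: flows [0=3,1->2,3->2] -> levels [5 5 2 4]
Step 2: flows [0->3,1->2,3->2] -> levels [4 4 4 4]
Step 3: flows [0=3,1=2,2=3] -> levels [4 4 4 4]
  -> stable (no change)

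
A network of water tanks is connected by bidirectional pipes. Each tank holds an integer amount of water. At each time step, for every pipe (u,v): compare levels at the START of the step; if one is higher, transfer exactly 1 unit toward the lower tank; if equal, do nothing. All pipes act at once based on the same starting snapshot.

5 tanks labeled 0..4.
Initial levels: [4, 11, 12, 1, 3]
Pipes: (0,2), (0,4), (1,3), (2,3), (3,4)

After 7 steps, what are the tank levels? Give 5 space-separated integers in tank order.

Step 1: flows [2->0,0->4,1->3,2->3,4->3] -> levels [4 10 10 4 3]
Step 2: flows [2->0,0->4,1->3,2->3,3->4] -> levels [4 9 8 5 5]
Step 3: flows [2->0,4->0,1->3,2->3,3=4] -> levels [6 8 6 7 4]
Step 4: flows [0=2,0->4,1->3,3->2,3->4] -> levels [5 7 7 6 6]
Step 5: flows [2->0,4->0,1->3,2->3,3=4] -> levels [7 6 5 8 5]
Step 6: flows [0->2,0->4,3->1,3->2,3->4] -> levels [5 7 7 5 7]
Step 7: flows [2->0,4->0,1->3,2->3,4->3] -> levels [7 6 5 8 5]

Answer: 7 6 5 8 5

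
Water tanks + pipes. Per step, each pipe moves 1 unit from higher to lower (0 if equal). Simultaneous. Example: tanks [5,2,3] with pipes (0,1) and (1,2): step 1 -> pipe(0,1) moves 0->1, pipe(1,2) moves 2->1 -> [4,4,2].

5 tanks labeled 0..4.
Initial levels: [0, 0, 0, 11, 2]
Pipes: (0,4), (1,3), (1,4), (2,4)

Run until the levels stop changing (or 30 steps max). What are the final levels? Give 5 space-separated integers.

Answer: 1 3 1 4 4

Derivation:
Step 1: flows [4->0,3->1,4->1,4->2] -> levels [1 2 1 10 -1]
Step 2: flows [0->4,3->1,1->4,2->4] -> levels [0 2 0 9 2]
Step 3: flows [4->0,3->1,1=4,4->2] -> levels [1 3 1 8 0]
Step 4: flows [0->4,3->1,1->4,2->4] -> levels [0 3 0 7 3]
Step 5: flows [4->0,3->1,1=4,4->2] -> levels [1 4 1 6 1]
Step 6: flows [0=4,3->1,1->4,2=4] -> levels [1 4 1 5 2]
Step 7: flows [4->0,3->1,1->4,4->2] -> levels [2 4 2 4 1]
Step 8: flows [0->4,1=3,1->4,2->4] -> levels [1 3 1 4 4]
Step 9: flows [4->0,3->1,4->1,4->2] -> levels [2 5 2 3 1]
Step 10: flows [0->4,1->3,1->4,2->4] -> levels [1 3 1 4 4]
  -> period-2 cycle: step 10 state = step 8 state; never stabilizes
  -> state at step 30: (30-8) mod 2 = 0, same as step 8 -> [1 3 1 4 4]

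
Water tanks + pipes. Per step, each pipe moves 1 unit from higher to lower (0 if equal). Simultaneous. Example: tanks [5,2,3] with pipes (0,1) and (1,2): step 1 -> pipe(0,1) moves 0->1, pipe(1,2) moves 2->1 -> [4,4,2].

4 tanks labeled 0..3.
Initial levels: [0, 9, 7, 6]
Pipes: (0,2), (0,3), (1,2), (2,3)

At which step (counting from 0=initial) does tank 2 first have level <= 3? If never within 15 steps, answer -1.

Step 1: flows [2->0,3->0,1->2,2->3] -> levels [2 8 6 6]
Step 2: flows [2->0,3->0,1->2,2=3] -> levels [4 7 6 5]
Step 3: flows [2->0,3->0,1->2,2->3] -> levels [6 6 5 5]
Step 4: flows [0->2,0->3,1->2,2=3] -> levels [4 5 7 6]
Step 5: flows [2->0,3->0,2->1,2->3] -> levels [6 6 4 6]
Step 6: flows [0->2,0=3,1->2,3->2] -> levels [5 5 7 5]
Step 7: flows [2->0,0=3,2->1,2->3] -> levels [6 6 4 6]
  -> period-2 cycle (repeats step 5); tank 2 never drops to <=3
Tank 2 never reaches <=3 within 15 steps

Answer: -1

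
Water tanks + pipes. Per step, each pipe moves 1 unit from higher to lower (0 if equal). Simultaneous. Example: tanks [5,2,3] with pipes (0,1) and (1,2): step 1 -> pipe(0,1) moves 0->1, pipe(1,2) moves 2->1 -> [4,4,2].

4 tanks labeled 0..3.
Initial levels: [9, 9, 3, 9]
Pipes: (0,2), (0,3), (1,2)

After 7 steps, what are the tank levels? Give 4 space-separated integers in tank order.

Step 1: flows [0->2,0=3,1->2] -> levels [8 8 5 9]
Step 2: flows [0->2,3->0,1->2] -> levels [8 7 7 8]
Step 3: flows [0->2,0=3,1=2] -> levels [7 7 8 8]
Step 4: flows [2->0,3->0,2->1] -> levels [9 8 6 7]
Step 5: flows [0->2,0->3,1->2] -> levels [7 7 8 8]
  -> period-2 cycle: step 5 state = step 3 state
  -> state at step 7: (7-3) mod 2 = 0, same as step 3 -> [7 7 8 8]

Answer: 7 7 8 8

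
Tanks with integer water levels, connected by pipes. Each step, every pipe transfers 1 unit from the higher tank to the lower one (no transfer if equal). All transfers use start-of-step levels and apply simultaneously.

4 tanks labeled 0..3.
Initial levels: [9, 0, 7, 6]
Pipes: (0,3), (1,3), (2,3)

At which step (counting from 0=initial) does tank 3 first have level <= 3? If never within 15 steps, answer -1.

Step 1: flows [0->3,3->1,2->3] -> levels [8 1 6 7]
Step 2: flows [0->3,3->1,3->2] -> levels [7 2 7 6]
Step 3: flows [0->3,3->1,2->3] -> levels [6 3 6 7]
Step 4: flows [3->0,3->1,3->2] -> levels [7 4 7 4]
Step 5: flows [0->3,1=3,2->3] -> levels [6 4 6 6]
Step 6: flows [0=3,3->1,2=3] -> levels [6 5 6 5]
Step 7: flows [0->3,1=3,2->3] -> levels [5 5 5 7]
Step 8: flows [3->0,3->1,3->2] -> levels [6 6 6 4]
Step 9: flows [0->3,1->3,2->3] -> levels [5 5 5 7]
  -> period-2 cycle (repeats step 7); tank 3 never drops to <=3
Tank 3 never reaches <=3 within 15 steps

Answer: -1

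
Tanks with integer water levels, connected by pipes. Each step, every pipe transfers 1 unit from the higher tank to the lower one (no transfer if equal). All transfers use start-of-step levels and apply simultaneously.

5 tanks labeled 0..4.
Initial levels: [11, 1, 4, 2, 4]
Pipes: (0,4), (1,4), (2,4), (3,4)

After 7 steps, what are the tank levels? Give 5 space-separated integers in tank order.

Answer: 5 5 5 5 2

Derivation:
Step 1: flows [0->4,4->1,2=4,4->3] -> levels [10 2 4 3 3]
Step 2: flows [0->4,4->1,2->4,3=4] -> levels [9 3 3 3 4]
Step 3: flows [0->4,4->1,4->2,4->3] -> levels [8 4 4 4 2]
Step 4: flows [0->4,1->4,2->4,3->4] -> levels [7 3 3 3 6]
Step 5: flows [0->4,4->1,4->2,4->3] -> levels [6 4 4 4 4]
Step 6: flows [0->4,1=4,2=4,3=4] -> levels [5 4 4 4 5]
Step 7: flows [0=4,4->1,4->2,4->3] -> levels [5 5 5 5 2]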